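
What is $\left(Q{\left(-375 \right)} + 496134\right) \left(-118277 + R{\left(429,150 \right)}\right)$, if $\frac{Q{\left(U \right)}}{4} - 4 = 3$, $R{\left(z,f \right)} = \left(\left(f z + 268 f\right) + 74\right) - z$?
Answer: $-6986953284$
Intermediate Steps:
$R{\left(z,f \right)} = 74 - z + 268 f + f z$ ($R{\left(z,f \right)} = \left(\left(268 f + f z\right) + 74\right) - z = \left(74 + 268 f + f z\right) - z = 74 - z + 268 f + f z$)
$Q{\left(U \right)} = 28$ ($Q{\left(U \right)} = 16 + 4 \cdot 3 = 16 + 12 = 28$)
$\left(Q{\left(-375 \right)} + 496134\right) \left(-118277 + R{\left(429,150 \right)}\right) = \left(28 + 496134\right) \left(-118277 + \left(74 - 429 + 268 \cdot 150 + 150 \cdot 429\right)\right) = 496162 \left(-118277 + \left(74 - 429 + 40200 + 64350\right)\right) = 496162 \left(-118277 + 104195\right) = 496162 \left(-14082\right) = -6986953284$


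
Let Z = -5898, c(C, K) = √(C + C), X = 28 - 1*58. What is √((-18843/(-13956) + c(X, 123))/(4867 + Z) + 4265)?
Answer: √(24527633800309647 - 11155989112*I*√15)/2398106 ≈ 65.307 - 5.7521e-5*I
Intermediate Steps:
X = -30 (X = 28 - 58 = -30)
c(C, K) = √2*√C (c(C, K) = √(2*C) = √2*√C)
√((-18843/(-13956) + c(X, 123))/(4867 + Z) + 4265) = √((-18843/(-13956) + √2*√(-30))/(4867 - 5898) + 4265) = √((-18843*(-1/13956) + √2*(I*√30))/(-1031) + 4265) = √((6281/4652 + 2*I*√15)*(-1/1031) + 4265) = √((-6281/4796212 - 2*I*√15/1031) + 4265) = √(20455837899/4796212 - 2*I*√15/1031)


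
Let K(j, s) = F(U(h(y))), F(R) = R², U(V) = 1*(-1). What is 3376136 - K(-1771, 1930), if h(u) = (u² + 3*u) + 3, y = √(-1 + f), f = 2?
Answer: 3376135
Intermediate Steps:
y = 1 (y = √(-1 + 2) = √1 = 1)
h(u) = 3 + u² + 3*u
U(V) = -1
K(j, s) = 1 (K(j, s) = (-1)² = 1)
3376136 - K(-1771, 1930) = 3376136 - 1*1 = 3376136 - 1 = 3376135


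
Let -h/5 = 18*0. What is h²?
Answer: 0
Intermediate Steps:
h = 0 (h = -90*0 = -5*0 = 0)
h² = 0² = 0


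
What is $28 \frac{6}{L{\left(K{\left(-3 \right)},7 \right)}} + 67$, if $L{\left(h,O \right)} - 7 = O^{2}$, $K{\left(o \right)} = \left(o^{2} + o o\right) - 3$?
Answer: $70$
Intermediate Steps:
$K{\left(o \right)} = -3 + 2 o^{2}$ ($K{\left(o \right)} = \left(o^{2} + o^{2}\right) - 3 = 2 o^{2} - 3 = -3 + 2 o^{2}$)
$L{\left(h,O \right)} = 7 + O^{2}$
$28 \frac{6}{L{\left(K{\left(-3 \right)},7 \right)}} + 67 = 28 \frac{6}{7 + 7^{2}} + 67 = 28 \frac{6}{7 + 49} + 67 = 28 \cdot \frac{6}{56} + 67 = 28 \cdot 6 \cdot \frac{1}{56} + 67 = 28 \cdot \frac{3}{28} + 67 = 3 + 67 = 70$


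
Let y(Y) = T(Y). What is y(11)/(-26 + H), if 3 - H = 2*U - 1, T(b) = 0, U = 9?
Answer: 0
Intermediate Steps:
y(Y) = 0
H = -14 (H = 3 - (2*9 - 1) = 3 - (18 - 1) = 3 - 1*17 = 3 - 17 = -14)
y(11)/(-26 + H) = 0/(-26 - 14) = 0/(-40) = -1/40*0 = 0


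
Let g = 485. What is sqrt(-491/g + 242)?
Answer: sqrt(56686315)/485 ≈ 15.524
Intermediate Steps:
sqrt(-491/g + 242) = sqrt(-491/485 + 242) = sqrt(116879/485) = sqrt(56686315)/485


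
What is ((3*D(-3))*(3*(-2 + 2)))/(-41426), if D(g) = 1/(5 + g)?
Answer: 0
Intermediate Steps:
((3*D(-3))*(3*(-2 + 2)))/(-41426) = ((3/(5 - 3))*(3*(-2 + 2)))/(-41426) = ((3/2)*(3*0))*(-1/41426) = ((3*(1/2))*0)*(-1/41426) = ((3/2)*0)*(-1/41426) = 0*(-1/41426) = 0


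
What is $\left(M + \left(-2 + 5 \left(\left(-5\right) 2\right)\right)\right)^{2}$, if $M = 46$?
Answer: $36$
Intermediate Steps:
$\left(M + \left(-2 + 5 \left(\left(-5\right) 2\right)\right)\right)^{2} = \left(46 + \left(-2 + 5 \left(\left(-5\right) 2\right)\right)\right)^{2} = \left(46 + \left(-2 + 5 \left(-10\right)\right)\right)^{2} = \left(46 - 52\right)^{2} = \left(-6\right)^{2} = 36$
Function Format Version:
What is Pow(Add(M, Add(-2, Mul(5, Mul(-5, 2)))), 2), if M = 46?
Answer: 36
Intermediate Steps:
Pow(Add(M, Add(-2, Mul(5, Mul(-5, 2)))), 2) = Pow(Add(46, Add(-2, Mul(5, Mul(-5, 2)))), 2) = Pow(Add(46, Add(-2, Mul(5, -10))), 2) = Pow(Add(46, Add(-2, -50)), 2) = Pow(Add(46, -52), 2) = Pow(-6, 2) = 36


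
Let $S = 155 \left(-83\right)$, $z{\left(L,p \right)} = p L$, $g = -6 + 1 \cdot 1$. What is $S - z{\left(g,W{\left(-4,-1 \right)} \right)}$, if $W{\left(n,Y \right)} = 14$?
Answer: $-12795$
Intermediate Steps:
$g = -5$ ($g = -6 + 1 = -5$)
$z{\left(L,p \right)} = L p$
$S = -12865$
$S - z{\left(g,W{\left(-4,-1 \right)} \right)} = -12865 - \left(-5\right) 14 = -12865 - -70 = -12865 + 70 = -12795$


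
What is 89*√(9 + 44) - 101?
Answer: -101 + 89*√53 ≈ 546.93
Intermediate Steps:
89*√(9 + 44) - 101 = 89*√53 - 101 = -101 + 89*√53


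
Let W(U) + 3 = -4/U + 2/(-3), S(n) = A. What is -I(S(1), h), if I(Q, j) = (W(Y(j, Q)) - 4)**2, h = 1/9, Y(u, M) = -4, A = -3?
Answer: -400/9 ≈ -44.444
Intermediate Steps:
S(n) = -3
W(U) = -11/3 - 4/U (W(U) = -3 + (-4/U + 2/(-3)) = -3 + (-4/U + 2*(-1/3)) = -3 + (-4/U - 2/3) = -3 + (-2/3 - 4/U) = -11/3 - 4/U)
h = 1/9 ≈ 0.11111
I(Q, j) = 400/9 (I(Q, j) = ((-11/3 - 4/(-4)) - 4)**2 = ((-11/3 - 4*(-1/4)) - 4)**2 = ((-11/3 + 1) - 4)**2 = (-8/3 - 4)**2 = (-20/3)**2 = 400/9)
-I(S(1), h) = -1*400/9 = -400/9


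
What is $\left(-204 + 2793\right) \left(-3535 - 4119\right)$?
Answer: $-19816206$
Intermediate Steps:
$\left(-204 + 2793\right) \left(-3535 - 4119\right) = 2589 \left(-7654\right) = -19816206$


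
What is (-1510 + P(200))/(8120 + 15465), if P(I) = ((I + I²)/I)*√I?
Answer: -302/4717 + 402*√2/4717 ≈ 0.056501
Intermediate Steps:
P(I) = (I + I²)/√I
(-1510 + P(200))/(8120 + 15465) = (-1510 + √200*(1 + 200))/(8120 + 15465) = (-1510 + (10*√2)*201)/23585 = (-1510 + 2010*√2)*(1/23585) = -302/4717 + 402*√2/4717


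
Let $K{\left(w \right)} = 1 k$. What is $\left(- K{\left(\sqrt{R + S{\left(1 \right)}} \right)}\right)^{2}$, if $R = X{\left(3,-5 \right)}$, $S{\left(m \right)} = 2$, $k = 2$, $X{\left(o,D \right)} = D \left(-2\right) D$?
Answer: $4$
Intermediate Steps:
$X{\left(o,D \right)} = - 2 D^{2}$ ($X{\left(o,D \right)} = - 2 D D = - 2 D^{2}$)
$R = -50$ ($R = - 2 \left(-5\right)^{2} = \left(-2\right) 25 = -50$)
$K{\left(w \right)} = 2$ ($K{\left(w \right)} = 1 \cdot 2 = 2$)
$\left(- K{\left(\sqrt{R + S{\left(1 \right)}} \right)}\right)^{2} = \left(\left(-1\right) 2\right)^{2} = \left(-2\right)^{2} = 4$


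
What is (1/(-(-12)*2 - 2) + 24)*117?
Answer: 61893/22 ≈ 2813.3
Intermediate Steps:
(1/(-(-12)*2 - 2) + 24)*117 = (1/(-3*(-8) - 2) + 24)*117 = (1/(24 - 2) + 24)*117 = (1/22 + 24)*117 = (529/22)*117 = 61893/22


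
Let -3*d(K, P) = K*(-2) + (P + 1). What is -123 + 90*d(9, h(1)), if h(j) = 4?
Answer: 267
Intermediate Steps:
d(K, P) = -⅓ - P/3 + 2*K/3 (d(K, P) = -(K*(-2) + (P + 1))/3 = -(-2*K + (1 + P))/3 = -(1 + P - 2*K)/3 = -⅓ - P/3 + 2*K/3)
-123 + 90*d(9, h(1)) = -123 + 90*(-⅓ - ⅓*4 + (⅔)*9) = -123 + 90*(-⅓ - 4/3 + 6) = -123 + 90*(13/3) = -123 + 390 = 267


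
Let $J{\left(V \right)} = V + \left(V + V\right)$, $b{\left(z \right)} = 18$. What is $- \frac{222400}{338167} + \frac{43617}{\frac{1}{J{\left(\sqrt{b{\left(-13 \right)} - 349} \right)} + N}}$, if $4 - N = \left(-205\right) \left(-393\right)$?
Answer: $- \frac{1188261057994279}{338167} + 130851 i \sqrt{331} \approx -3.5138 \cdot 10^{9} + 2.3806 \cdot 10^{6} i$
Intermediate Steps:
$N = -80561$ ($N = 4 - \left(-205\right) \left(-393\right) = 4 - 80565 = -80561$)
$J{\left(V \right)} = 3 V$ ($J{\left(V \right)} = V + 2 V = 3 V$)
$- \frac{222400}{338167} + \frac{43617}{\frac{1}{J{\left(\sqrt{b{\left(-13 \right)} - 349} \right)} + N}} = - \frac{222400}{338167} + \frac{43617}{\frac{1}{3 \sqrt{18 - 349} - 80561}} = \left(-222400\right) \frac{1}{338167} + \frac{43617}{\frac{1}{3 \sqrt{-331} - 80561}} = - \frac{222400}{338167} + \frac{43617}{\frac{1}{3 i \sqrt{331} - 80561}} = - \frac{222400}{338167} + \frac{43617}{\frac{1}{-80561 + 3 i \sqrt{331}}} = - \frac{222400}{338167} + 43617 \left(-80561 + 3 i \sqrt{331}\right) = - \frac{222400}{338167} - \left(3513829137 - 130851 i \sqrt{331}\right) = - \frac{1188261057994279}{338167} + 130851 i \sqrt{331}$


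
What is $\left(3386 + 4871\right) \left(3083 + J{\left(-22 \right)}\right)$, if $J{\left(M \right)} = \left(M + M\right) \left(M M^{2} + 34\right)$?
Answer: $3881607443$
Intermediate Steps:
$J{\left(M \right)} = 2 M \left(34 + M^{3}\right)$ ($J{\left(M \right)} = 2 M \left(M^{3} + 34\right) = 2 M \left(34 + M^{3}\right)$)
$\left(3386 + 4871\right) \left(3083 + J{\left(-22 \right)}\right) = \left(3386 + 4871\right) \left(3083 + 2 \left(-22\right) \left(34 + \left(-22\right)^{3}\right)\right) = 8257 \left(3083 + 2 \left(-22\right) \left(34 - 10648\right)\right) = 8257 \left(3083 + 2 \left(-22\right) \left(-10614\right)\right) = 8257 \left(3083 + 467016\right) = 8257 \cdot 470099 = 3881607443$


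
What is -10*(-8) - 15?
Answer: 65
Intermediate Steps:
-10*(-8) - 15 = 80 - 15 = 65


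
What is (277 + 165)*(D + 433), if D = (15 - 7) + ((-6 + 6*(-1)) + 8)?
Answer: 193154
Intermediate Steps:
D = 4 (D = 8 + ((-6 - 6) + 8) = 8 + (-12 + 8) = 8 - 4 = 4)
(277 + 165)*(D + 433) = (277 + 165)*(4 + 433) = 442*437 = 193154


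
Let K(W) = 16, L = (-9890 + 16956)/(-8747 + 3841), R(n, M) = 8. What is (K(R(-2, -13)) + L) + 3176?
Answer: 7826443/2453 ≈ 3190.6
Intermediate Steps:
L = -3533/2453 (L = 7066/(-4906) = 7066*(-1/4906) = -3533/2453 ≈ -1.4403)
(K(R(-2, -13)) + L) + 3176 = (16 - 3533/2453) + 3176 = 35715/2453 + 3176 = 7826443/2453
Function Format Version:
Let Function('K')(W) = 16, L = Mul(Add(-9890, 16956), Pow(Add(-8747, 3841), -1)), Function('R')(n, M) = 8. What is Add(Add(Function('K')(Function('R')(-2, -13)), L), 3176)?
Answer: Rational(7826443, 2453) ≈ 3190.6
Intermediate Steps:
L = Rational(-3533, 2453) (L = Mul(7066, Pow(-4906, -1)) = Mul(7066, Rational(-1, 4906)) = Rational(-3533, 2453) ≈ -1.4403)
Add(Add(Function('K')(Function('R')(-2, -13)), L), 3176) = Add(Add(16, Rational(-3533, 2453)), 3176) = Add(Rational(35715, 2453), 3176) = Rational(7826443, 2453)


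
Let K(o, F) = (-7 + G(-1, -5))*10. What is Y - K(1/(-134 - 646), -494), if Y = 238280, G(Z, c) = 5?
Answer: 238300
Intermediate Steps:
K(o, F) = -20 (K(o, F) = (-7 + 5)*10 = -2*10 = -20)
Y - K(1/(-134 - 646), -494) = 238280 - 1*(-20) = 238280 + 20 = 238300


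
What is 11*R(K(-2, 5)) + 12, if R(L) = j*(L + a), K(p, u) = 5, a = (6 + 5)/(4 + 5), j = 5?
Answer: 3188/9 ≈ 354.22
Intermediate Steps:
a = 11/9 ≈ 1.2222
R(L) = 55/9 + 5*L (R(L) = 5*(L + 11/9) = 5*(11/9 + L) = 55/9 + 5*L)
11*R(K(-2, 5)) + 12 = 11*(55/9 + 5*5) + 12 = 11*(55/9 + 25) + 12 = 11*(280/9) + 12 = 3080/9 + 12 = 3188/9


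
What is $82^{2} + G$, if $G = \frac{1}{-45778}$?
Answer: $\frac{307811271}{45778} \approx 6724.0$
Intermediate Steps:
$G = - \frac{1}{45778} \approx -2.1845 \cdot 10^{-5}$
$82^{2} + G = 82^{2} - \frac{1}{45778} = 6724 - \frac{1}{45778} = \frac{307811271}{45778}$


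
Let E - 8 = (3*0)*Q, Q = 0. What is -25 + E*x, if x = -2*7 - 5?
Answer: -177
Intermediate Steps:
x = -19 (x = -14 - 5 = -19)
E = 8 (E = 8 + (3*0)*0 = 8 + 0*0 = 8 + 0 = 8)
-25 + E*x = -25 + 8*(-19) = -25 - 152 = -177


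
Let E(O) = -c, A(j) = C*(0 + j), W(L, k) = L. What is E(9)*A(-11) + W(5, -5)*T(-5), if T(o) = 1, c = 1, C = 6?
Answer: 71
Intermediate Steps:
A(j) = 6*j (A(j) = 6*(0 + j) = 6*j)
E(O) = -1 (E(O) = -1*1 = -1)
E(9)*A(-11) + W(5, -5)*T(-5) = -6*(-11) + 5*1 = -1*(-66) + 5 = 66 + 5 = 71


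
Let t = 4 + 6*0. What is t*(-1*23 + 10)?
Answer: -52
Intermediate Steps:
t = 4 (t = 4 + 0 = 4)
t*(-1*23 + 10) = 4*(-1*23 + 10) = 4*(-23 + 10) = 4*(-13) = -52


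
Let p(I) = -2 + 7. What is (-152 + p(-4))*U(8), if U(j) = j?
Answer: -1176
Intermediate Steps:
p(I) = 5
(-152 + p(-4))*U(8) = (-152 + 5)*8 = -147*8 = -1176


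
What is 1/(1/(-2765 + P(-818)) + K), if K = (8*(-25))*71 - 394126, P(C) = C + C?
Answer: -4401/1797042727 ≈ -2.4490e-6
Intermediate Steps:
P(C) = 2*C
K = -408326 (K = -200*71 - 394126 = -14200 - 394126 = -408326)
1/(1/(-2765 + P(-818)) + K) = 1/(1/(-2765 + 2*(-818)) - 408326) = 1/(1/(-2765 - 1636) - 408326) = 1/(1/(-4401) - 408326) = 1/(-1/4401 - 408326) = 1/(-1797042727/4401) = -4401/1797042727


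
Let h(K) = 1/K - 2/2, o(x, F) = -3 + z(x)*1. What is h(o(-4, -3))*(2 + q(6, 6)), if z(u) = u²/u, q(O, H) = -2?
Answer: 0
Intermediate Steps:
z(u) = u
o(x, F) = -3 + x (o(x, F) = -3 + x*1 = -3 + x)
h(K) = -1 + 1/K (h(K) = 1/K - 2*½ = 1/K - 1 = -1 + 1/K)
h(o(-4, -3))*(2 + q(6, 6)) = ((1 - (-3 - 4))/(-3 - 4))*(2 - 2) = ((1 - 1*(-7))/(-7))*0 = -(1 + 7)/7*0 = -⅐*8*0 = -8/7*0 = 0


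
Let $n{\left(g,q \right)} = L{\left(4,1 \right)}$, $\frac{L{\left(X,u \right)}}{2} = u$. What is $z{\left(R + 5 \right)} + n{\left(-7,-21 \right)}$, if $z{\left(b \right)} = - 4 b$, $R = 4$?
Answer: $-34$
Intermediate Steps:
$L{\left(X,u \right)} = 2 u$
$n{\left(g,q \right)} = 2$ ($n{\left(g,q \right)} = 2 \cdot 1 = 2$)
$z{\left(R + 5 \right)} + n{\left(-7,-21 \right)} = - 4 \left(4 + 5\right) + 2 = \left(-4\right) 9 + 2 = -36 + 2 = -34$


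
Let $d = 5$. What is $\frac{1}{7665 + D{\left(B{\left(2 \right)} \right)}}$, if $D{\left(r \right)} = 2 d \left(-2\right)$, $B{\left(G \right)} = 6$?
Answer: $\frac{1}{7645} \approx 0.0001308$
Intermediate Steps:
$D{\left(r \right)} = -20$ ($D{\left(r \right)} = 2 \cdot 5 \left(-2\right) = 10 \left(-2\right) = -20$)
$\frac{1}{7665 + D{\left(B{\left(2 \right)} \right)}} = \frac{1}{7665 - 20} = \frac{1}{7645}$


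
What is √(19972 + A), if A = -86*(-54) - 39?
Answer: √24577 ≈ 156.77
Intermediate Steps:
A = 4605 (A = 4644 - 39 = 4605)
√(19972 + A) = √(19972 + 4605) = √24577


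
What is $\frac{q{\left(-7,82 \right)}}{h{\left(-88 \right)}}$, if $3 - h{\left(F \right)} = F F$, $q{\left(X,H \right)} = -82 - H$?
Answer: $\frac{164}{7741} \approx 0.021186$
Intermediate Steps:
$h{\left(F \right)} = 3 - F^{2}$ ($h{\left(F \right)} = 3 - F F = 3 - F^{2}$)
$\frac{q{\left(-7,82 \right)}}{h{\left(-88 \right)}} = \frac{-82 - 82}{3 - \left(-88\right)^{2}} = \frac{-82 - 82}{3 - 7744} = - \frac{164}{3 - 7744} = - \frac{164}{-7741} = \left(-164\right) \left(- \frac{1}{7741}\right) = \frac{164}{7741}$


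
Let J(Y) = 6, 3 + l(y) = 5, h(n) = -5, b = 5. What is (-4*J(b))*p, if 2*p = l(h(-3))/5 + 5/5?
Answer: -84/5 ≈ -16.800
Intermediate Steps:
l(y) = 2 (l(y) = -3 + 5 = 2)
p = 7/10 (p = (2/5 + 5/5)/2 = (2*(1/5) + 5*(1/5))/2 = (2/5 + 1)/2 = (1/2)*(7/5) = 7/10 ≈ 0.70000)
(-4*J(b))*p = -4*6*(7/10) = -24*7/10 = -84/5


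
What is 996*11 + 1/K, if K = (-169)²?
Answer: 312914317/28561 ≈ 10956.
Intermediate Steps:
K = 28561
996*11 + 1/K = 996*11 + 1/28561 = 10956 + 1/28561 = 312914317/28561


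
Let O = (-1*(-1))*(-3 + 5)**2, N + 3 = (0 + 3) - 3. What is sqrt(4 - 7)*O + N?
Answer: -3 + 4*I*sqrt(3) ≈ -3.0 + 6.9282*I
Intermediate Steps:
N = -3 (N = -3 + ((0 + 3) - 3) = -3 + (3 - 3) = -3 + 0 = -3)
O = 4 (O = 1*2**2 = 1*4 = 4)
sqrt(4 - 7)*O + N = sqrt(4 - 7)*4 - 3 = sqrt(-3)*4 - 3 = (I*sqrt(3))*4 - 3 = 4*I*sqrt(3) - 3 = -3 + 4*I*sqrt(3)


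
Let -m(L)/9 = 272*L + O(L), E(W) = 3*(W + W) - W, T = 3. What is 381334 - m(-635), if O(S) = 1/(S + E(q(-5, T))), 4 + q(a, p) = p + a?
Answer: -780142099/665 ≈ -1.1731e+6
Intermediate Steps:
q(a, p) = -4 + a + p (q(a, p) = -4 + (p + a) = -4 + (a + p) = -4 + a + p)
E(W) = 5*W (E(W) = 3*(2*W) - W = 6*W - W = 5*W)
O(S) = 1/(-30 + S) (O(S) = 1/(S + 5*(-4 - 5 + 3)) = 1/(S + 5*(-6)) = 1/(S - 30) = 1/(-30 + S))
m(L) = -2448*L - 9/(-30 + L) (m(L) = -9*(272*L + 1/(-30 + L)) = -9*(1/(-30 + L) + 272*L) = -2448*L - 9/(-30 + L))
381334 - m(-635) = 381334 - 9*(-1 - 272*(-635)*(-30 - 635))/(-30 - 635) = 381334 - 9*(-1 - 272*(-635)*(-665))/(-665) = 381334 - 9*(-1)*(-1 - 114858800)/665 = 381334 - 9*(-1)*(-114858801)/665 = 381334 - 1*1033729209/665 = 381334 - 1033729209/665 = -780142099/665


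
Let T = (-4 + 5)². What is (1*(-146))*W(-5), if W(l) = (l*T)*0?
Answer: 0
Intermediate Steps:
T = 1 (T = 1² = 1)
W(l) = 0 (W(l) = (l*1)*0 = l*0 = 0)
(1*(-146))*W(-5) = (1*(-146))*0 = -146*0 = 0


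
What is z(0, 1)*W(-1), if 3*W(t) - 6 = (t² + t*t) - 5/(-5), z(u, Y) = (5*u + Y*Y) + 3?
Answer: 12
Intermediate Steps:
z(u, Y) = 3 + Y² + 5*u (z(u, Y) = (5*u + Y²) + 3 = (Y² + 5*u) + 3 = 3 + Y² + 5*u)
W(t) = 7/3 + 2*t²/3 (W(t) = 2 + ((t² + t*t) - 5/(-5))/3 = 2 + ((t² + t²) - 5*(-⅕))/3 = 2 + (2*t² + 1)/3 = 2 + (1 + 2*t²)/3 = 2 + (⅓ + 2*t²/3) = 7/3 + 2*t²/3)
z(0, 1)*W(-1) = (3 + 1² + 5*0)*(7/3 + (⅔)*(-1)²) = (3 + 1 + 0)*(7/3 + (⅔)*1) = 4*(7/3 + ⅔) = 4*3 = 12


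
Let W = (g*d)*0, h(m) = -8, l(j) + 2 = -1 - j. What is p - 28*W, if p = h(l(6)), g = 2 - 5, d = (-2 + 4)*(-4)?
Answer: -8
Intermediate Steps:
l(j) = -3 - j (l(j) = -2 + (-1 - j) = -3 - j)
d = -8 (d = 2*(-4) = -8)
g = -3
p = -8
W = 0 (W = -3*(-8)*0 = 24*0 = 0)
p - 28*W = -8 - 28*0 = -8 + 0 = -8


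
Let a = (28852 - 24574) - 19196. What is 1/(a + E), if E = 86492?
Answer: 1/71574 ≈ 1.3972e-5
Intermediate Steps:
a = -14918 (a = 4278 - 19196 = -14918)
1/(a + E) = 1/(-14918 + 86492) = 1/71574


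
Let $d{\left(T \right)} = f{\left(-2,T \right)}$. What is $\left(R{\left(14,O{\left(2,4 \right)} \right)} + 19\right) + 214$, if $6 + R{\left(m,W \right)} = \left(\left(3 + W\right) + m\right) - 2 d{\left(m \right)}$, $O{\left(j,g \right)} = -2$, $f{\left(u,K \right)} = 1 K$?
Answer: $214$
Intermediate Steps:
$f{\left(u,K \right)} = K$
$d{\left(T \right)} = T$
$R{\left(m,W \right)} = -3 + W - m$ ($R{\left(m,W \right)} = -6 - \left(-3 + m - W\right) = -6 + \left(3 + W - m\right) = -3 + W - m$)
$\left(R{\left(14,O{\left(2,4 \right)} \right)} + 19\right) + 214 = \left(\left(-3 - 2 - 14\right) + 19\right) + 214 = \left(-19 + 19\right) + 214 = 0 + 214 = 214$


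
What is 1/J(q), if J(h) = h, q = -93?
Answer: -1/93 ≈ -0.010753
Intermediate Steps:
1/J(q) = 1/(-93) = -1/93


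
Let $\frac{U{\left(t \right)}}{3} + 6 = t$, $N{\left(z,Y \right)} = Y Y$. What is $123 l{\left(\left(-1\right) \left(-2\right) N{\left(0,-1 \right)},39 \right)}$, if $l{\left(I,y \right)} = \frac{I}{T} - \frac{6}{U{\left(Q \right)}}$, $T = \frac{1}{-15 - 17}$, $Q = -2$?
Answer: $- \frac{31365}{4} \approx -7841.3$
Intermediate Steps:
$N{\left(z,Y \right)} = Y^{2}$
$T = - \frac{1}{32}$ ($T = \frac{1}{-32} = - \frac{1}{32} \approx -0.03125$)
$U{\left(t \right)} = -18 + 3 t$
$l{\left(I,y \right)} = \frac{1}{4} - 32 I$ ($l{\left(I,y \right)} = \frac{I}{- \frac{1}{32}} - \frac{6}{-18 + 3 \left(-2\right)} = I \left(-32\right) - \frac{6}{-18 - 6} = - 32 I - \frac{6}{-24} = - 32 I - - \frac{1}{4} = - 32 I + \frac{1}{4} = \frac{1}{4} - 32 I$)
$123 l{\left(\left(-1\right) \left(-2\right) N{\left(0,-1 \right)},39 \right)} = 123 \left(\frac{1}{4} - 32 \left(-1\right) \left(-2\right) \left(-1\right)^{2}\right) = 123 \left(\frac{1}{4} - 32 \cdot 2 \cdot 1\right) = 123 \left(\frac{1}{4} - 64\right) = 123 \left(- \frac{255}{4}\right) = - \frac{31365}{4}$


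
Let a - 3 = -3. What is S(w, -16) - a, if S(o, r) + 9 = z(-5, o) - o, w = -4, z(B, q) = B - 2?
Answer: -12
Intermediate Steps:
z(B, q) = -2 + B
S(o, r) = -16 - o (S(o, r) = -9 + ((-2 - 5) - o) = -9 + (-7 - o) = -16 - o)
a = 0 (a = 3 - 3 = 0)
S(w, -16) - a = (-16 - 1*(-4)) - 1*0 = (-16 + 4) + 0 = -12 + 0 = -12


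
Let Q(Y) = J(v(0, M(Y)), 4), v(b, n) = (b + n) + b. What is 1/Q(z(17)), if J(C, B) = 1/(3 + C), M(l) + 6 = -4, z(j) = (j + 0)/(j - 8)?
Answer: -7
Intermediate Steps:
z(j) = j/(-8 + j)
M(l) = -10 (M(l) = -6 - 4 = -10)
v(b, n) = n + 2*b
Q(Y) = -⅐ (Q(Y) = 1/(3 + (-10 + 2*0)) = 1/(3 + (-10 + 0)) = 1/(3 - 10) = 1/(-7) = -⅐)
1/Q(z(17)) = 1/(-⅐) = -7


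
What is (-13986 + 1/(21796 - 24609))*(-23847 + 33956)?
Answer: -397714535471/2813 ≈ -1.4138e+8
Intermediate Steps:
(-13986 + 1/(21796 - 24609))*(-23847 + 33956) = (-13986 + 1/(-2813))*10109 = (-13986 - 1/2813)*10109 = -39342619/2813*10109 = -397714535471/2813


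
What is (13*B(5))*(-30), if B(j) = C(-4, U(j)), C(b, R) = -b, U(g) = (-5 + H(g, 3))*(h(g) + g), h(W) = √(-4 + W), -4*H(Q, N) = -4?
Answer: -1560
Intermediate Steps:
H(Q, N) = 1 (H(Q, N) = -¼*(-4) = 1)
U(g) = -4*g - 4*√(-4 + g) (U(g) = (-5 + 1)*(√(-4 + g) + g) = -4*(g + √(-4 + g)) = -4*g - 4*√(-4 + g))
B(j) = 4 (B(j) = -1*(-4) = 4)
(13*B(5))*(-30) = (13*4)*(-30) = 52*(-30) = -1560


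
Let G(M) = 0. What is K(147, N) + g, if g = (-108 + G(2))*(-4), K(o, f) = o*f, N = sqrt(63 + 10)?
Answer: 432 + 147*sqrt(73) ≈ 1688.0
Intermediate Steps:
N = sqrt(73) ≈ 8.5440
K(o, f) = f*o
g = 432 (g = (-108 + 0)*(-4) = -108*(-4) = 432)
K(147, N) + g = sqrt(73)*147 + 432 = 147*sqrt(73) + 432 = 432 + 147*sqrt(73)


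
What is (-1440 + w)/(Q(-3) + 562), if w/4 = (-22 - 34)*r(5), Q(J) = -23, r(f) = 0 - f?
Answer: -320/539 ≈ -0.59369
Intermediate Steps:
r(f) = -f
w = 1120 (w = 4*((-22 - 34)*(-1*5)) = 4*(-56*(-5)) = 4*280 = 1120)
(-1440 + w)/(Q(-3) + 562) = (-1440 + 1120)/(-23 + 562) = -320/539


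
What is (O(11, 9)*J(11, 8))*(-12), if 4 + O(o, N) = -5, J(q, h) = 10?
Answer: 1080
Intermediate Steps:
O(o, N) = -9 (O(o, N) = -4 - 5 = -9)
(O(11, 9)*J(11, 8))*(-12) = -9*10*(-12) = -90*(-12) = 1080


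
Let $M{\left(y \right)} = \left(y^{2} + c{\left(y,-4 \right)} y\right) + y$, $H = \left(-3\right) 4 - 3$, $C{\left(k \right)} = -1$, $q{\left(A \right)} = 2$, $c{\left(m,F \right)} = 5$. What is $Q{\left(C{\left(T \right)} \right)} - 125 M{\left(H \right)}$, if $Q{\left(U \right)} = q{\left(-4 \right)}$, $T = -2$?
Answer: $-16873$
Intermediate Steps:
$Q{\left(U \right)} = 2$
$H = -15$ ($H = -12 - 3 = -15$)
$M{\left(y \right)} = y^{2} + 6 y$ ($M{\left(y \right)} = \left(y^{2} + 5 y\right) + y = y^{2} + 6 y$)
$Q{\left(C{\left(T \right)} \right)} - 125 M{\left(H \right)} = 2 - 125 \left(- 15 \left(6 - 15\right)\right) = 2 - 125 \left(\left(-15\right) \left(-9\right)\right) = 2 - 16875 = -16873$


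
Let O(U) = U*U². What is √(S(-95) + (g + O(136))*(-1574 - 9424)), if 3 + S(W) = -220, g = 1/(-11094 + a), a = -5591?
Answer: I*√3486479773735705/355 ≈ 1.6633e+5*I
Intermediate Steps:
g = -1/16685 (g = 1/(-11094 - 5591) = 1/(-16685) = -1/16685 ≈ -5.9934e-5)
O(U) = U³
S(W) = -223 (S(W) = -3 - 220 = -223)
√(S(-95) + (g + O(136))*(-1574 - 9424)) = √(-223 + (-1/16685 + 136³)*(-1574 - 9424)) = √(-223 + (-1/16685 + 2515456)*(-10998)) = √(-223 + (41970383359/16685)*(-10998)) = √(-223 - 9821069706006/355) = √(-9821069785171/355) = I*√3486479773735705/355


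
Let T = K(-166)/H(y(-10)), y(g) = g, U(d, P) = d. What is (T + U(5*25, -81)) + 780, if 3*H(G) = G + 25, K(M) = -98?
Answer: 4427/5 ≈ 885.40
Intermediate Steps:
H(G) = 25/3 + G/3 (H(G) = (G + 25)/3 = (25 + G)/3 = 25/3 + G/3)
T = -98/5 (T = -98/(25/3 + (⅓)*(-10)) = -98/(25/3 - 10/3) = -98/5 ≈ -19.600)
(T + U(5*25, -81)) + 780 = (-98/5 + 5*25) + 780 = (-98/5 + 125) + 780 = 527/5 + 780 = 4427/5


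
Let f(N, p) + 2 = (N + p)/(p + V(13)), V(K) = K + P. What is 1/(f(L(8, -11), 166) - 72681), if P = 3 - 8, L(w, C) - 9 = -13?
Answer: -29/2107780 ≈ -1.3759e-5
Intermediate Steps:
L(w, C) = -4 (L(w, C) = 9 - 13 = -4)
P = -5
V(K) = -5 + K (V(K) = K - 5 = -5 + K)
f(N, p) = -2 + (N + p)/(8 + p) (f(N, p) = -2 + (N + p)/(p + (-5 + 13)) = -2 + (N + p)/(p + 8) = -2 + (N + p)/(8 + p))
1/(f(L(8, -11), 166) - 72681) = 1/((-16 - 4 - 1*166)/(8 + 166) - 72681) = 1/((-16 - 4 - 166)/174 - 72681) = 1/((1/174)*(-186) - 72681) = 1/(-31/29 - 72681) = 1/(-2107780/29) = -29/2107780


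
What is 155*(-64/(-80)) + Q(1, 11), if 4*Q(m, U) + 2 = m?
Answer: 495/4 ≈ 123.75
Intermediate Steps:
Q(m, U) = -1/2 + m/4
155*(-64/(-80)) + Q(1, 11) = 155*(-64/(-80)) + (-1/2 + (1/4)*1) = 155*(-64*(-1/80)) + (-1/2 + 1/4) = 155*(4/5) - 1/4 = 124 - 1/4 = 495/4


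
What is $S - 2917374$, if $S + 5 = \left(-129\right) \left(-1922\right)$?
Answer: $-2669441$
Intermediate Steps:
$S = 247933$ ($S = -5 - -247938 = -5 + 247938 = 247933$)
$S - 2917374 = 247933 - 2917374 = -2669441$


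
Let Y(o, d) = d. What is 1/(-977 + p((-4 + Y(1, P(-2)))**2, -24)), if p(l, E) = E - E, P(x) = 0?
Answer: -1/977 ≈ -0.0010235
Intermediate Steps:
p(l, E) = 0
1/(-977 + p((-4 + Y(1, P(-2)))**2, -24)) = 1/(-977 + 0) = 1/(-977) = -1/977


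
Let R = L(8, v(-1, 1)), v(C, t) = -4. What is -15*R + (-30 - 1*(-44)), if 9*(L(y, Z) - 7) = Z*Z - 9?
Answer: -308/3 ≈ -102.67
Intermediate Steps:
L(y, Z) = 6 + Z**2/9 (L(y, Z) = 7 + (Z*Z - 9)/9 = 7 + (Z**2 - 9)/9 = 7 + (-9 + Z**2)/9 = 7 + (-1 + Z**2/9) = 6 + Z**2/9)
R = 70/9 (R = 6 + (1/9)*(-4)**2 = 6 + (1/9)*16 = 6 + 16/9 = 70/9 ≈ 7.7778)
-15*R + (-30 - 1*(-44)) = -15*70/9 + (-30 - 1*(-44)) = -350/3 + (-30 + 44) = -350/3 + 14 = -308/3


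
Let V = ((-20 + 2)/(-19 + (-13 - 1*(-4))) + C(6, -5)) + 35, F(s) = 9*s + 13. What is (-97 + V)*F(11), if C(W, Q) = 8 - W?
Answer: -6648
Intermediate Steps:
F(s) = 13 + 9*s
V = 527/14 (V = ((-20 + 2)/(-19 + (-13 - 1*(-4))) + (8 - 1*6)) + 35 = (-18/(-19 + (-13 + 4)) + (8 - 6)) + 35 = (-18/(-19 - 9) + 2) + 35 = (-18/(-28) + 2) + 35 = (-18*(-1/28) + 2) + 35 = (9/14 + 2) + 35 = 37/14 + 35 = 527/14 ≈ 37.643)
(-97 + V)*F(11) = (-97 + 527/14)*(13 + 9*11) = -831*(13 + 99)/14 = -831/14*112 = -6648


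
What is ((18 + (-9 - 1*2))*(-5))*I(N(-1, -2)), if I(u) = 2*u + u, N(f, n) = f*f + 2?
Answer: -315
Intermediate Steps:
N(f, n) = 2 + f**2 (N(f, n) = f**2 + 2 = 2 + f**2)
I(u) = 3*u
((18 + (-9 - 1*2))*(-5))*I(N(-1, -2)) = ((18 + (-9 - 1*2))*(-5))*(3*(2 + (-1)**2)) = ((18 + (-9 - 2))*(-5))*(3*(2 + 1)) = ((18 - 11)*(-5))*(3*3) = (7*(-5))*9 = -35*9 = -315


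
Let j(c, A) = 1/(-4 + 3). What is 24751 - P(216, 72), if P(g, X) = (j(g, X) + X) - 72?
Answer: 24752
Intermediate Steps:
j(c, A) = -1 (j(c, A) = 1/(-1) = -1)
P(g, X) = -73 + X (P(g, X) = (-1 + X) - 72 = -73 + X)
24751 - P(216, 72) = 24751 - (-73 + 72) = 24751 - 1*(-1) = 24751 + 1 = 24752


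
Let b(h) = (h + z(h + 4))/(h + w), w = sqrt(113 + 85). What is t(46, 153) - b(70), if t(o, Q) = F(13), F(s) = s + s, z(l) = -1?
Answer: 58711/2351 + 207*sqrt(22)/4702 ≈ 25.179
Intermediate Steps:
F(s) = 2*s
w = 3*sqrt(22) (w = sqrt(198) = 3*sqrt(22) ≈ 14.071)
t(o, Q) = 26 (t(o, Q) = 2*13 = 26)
b(h) = (-1 + h)/(h + 3*sqrt(22)) (b(h) = (h - 1)/(h + 3*sqrt(22)) = (-1 + h)/(h + 3*sqrt(22)))
t(46, 153) - b(70) = 26 - (-1 + 70)/(70 + 3*sqrt(22)) = 26 - 69/(70 + 3*sqrt(22))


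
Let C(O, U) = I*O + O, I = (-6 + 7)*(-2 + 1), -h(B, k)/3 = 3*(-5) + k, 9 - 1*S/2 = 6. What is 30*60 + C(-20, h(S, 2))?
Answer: 1800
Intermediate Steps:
S = 6 (S = 18 - 2*6 = 18 - 12 = 6)
h(B, k) = 45 - 3*k (h(B, k) = -3*(3*(-5) + k) = -3*(-15 + k) = 45 - 3*k)
I = -1 (I = 1*(-1) = -1)
C(O, U) = 0 (C(O, U) = -O + O = 0)
30*60 + C(-20, h(S, 2)) = 30*60 + 0 = 1800 + 0 = 1800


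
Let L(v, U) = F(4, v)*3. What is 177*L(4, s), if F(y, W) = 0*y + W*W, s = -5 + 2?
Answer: 8496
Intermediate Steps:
s = -3
F(y, W) = W² (F(y, W) = 0 + W² = W²)
L(v, U) = 3*v² (L(v, U) = v²*3 = 3*v²)
177*L(4, s) = 177*(3*4²) = 177*(3*16) = 177*48 = 8496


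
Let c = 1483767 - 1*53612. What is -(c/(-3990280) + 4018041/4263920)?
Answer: -248376053347/425355867440 ≈ -0.58393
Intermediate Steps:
c = 1430155 (c = 1483767 - 53612 = 1430155)
-(c/(-3990280) + 4018041/4263920) = -(1430155/(-3990280) + 4018041/4263920) = -(1430155*(-1/3990280) + 4018041*(1/4263920)) = -(-286031/798056 + 4018041/4263920) = -1*248376053347/425355867440 = -248376053347/425355867440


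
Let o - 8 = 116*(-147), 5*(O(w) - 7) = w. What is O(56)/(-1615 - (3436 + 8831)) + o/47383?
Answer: -1187335893/3288854030 ≈ -0.36102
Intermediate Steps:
O(w) = 7 + w/5
o = -17044 (o = 8 + 116*(-147) = 8 - 17052 = -17044)
O(56)/(-1615 - (3436 + 8831)) + o/47383 = (7 + (1/5)*56)/(-1615 - (3436 + 8831)) - 17044/47383 = (7 + 56/5)/(-1615 - 1*12267) - 17044*1/47383 = 91/(5*(-1615 - 12267)) - 17044/47383 = (91/5)/(-13882) - 17044/47383 = (91/5)*(-1/13882) - 17044/47383 = -91/69410 - 17044/47383 = -1187335893/3288854030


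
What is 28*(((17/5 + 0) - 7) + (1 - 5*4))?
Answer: -3164/5 ≈ -632.80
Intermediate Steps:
28*(((17/5 + 0) - 7) + (1 - 5*4)) = 28*(((17*(1/5) + 0) - 7) + (1 - 20)) = 28*(((17/5 + 0) - 7) - 19) = 28*((17/5 - 7) - 19) = 28*(-18/5 - 19) = 28*(-113/5) = -3164/5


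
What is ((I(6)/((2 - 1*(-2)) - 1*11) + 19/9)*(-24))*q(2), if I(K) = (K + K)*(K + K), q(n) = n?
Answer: 18608/21 ≈ 886.10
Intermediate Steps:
I(K) = 4*K**2 (I(K) = (2*K)*(2*K) = 4*K**2)
((I(6)/((2 - 1*(-2)) - 1*11) + 19/9)*(-24))*q(2) = (((4*6**2)/((2 - 1*(-2)) - 1*11) + 19/9)*(-24))*2 = (((4*36)/((2 + 2) - 11) + 19*(1/9))*(-24))*2 = ((144/(4 - 11) + 19/9)*(-24))*2 = ((144/(-7) + 19/9)*(-24))*2 = ((144*(-1/7) + 19/9)*(-24))*2 = ((-144/7 + 19/9)*(-24))*2 = -1163/63*(-24)*2 = (9304/21)*2 = 18608/21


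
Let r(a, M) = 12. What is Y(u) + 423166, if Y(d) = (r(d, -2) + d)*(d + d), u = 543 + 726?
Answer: 3674344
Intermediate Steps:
u = 1269
Y(d) = 2*d*(12 + d) (Y(d) = (12 + d)*(d + d) = (12 + d)*(2*d) = 2*d*(12 + d))
Y(u) + 423166 = 2*1269*(12 + 1269) + 423166 = 2*1269*1281 + 423166 = 3251178 + 423166 = 3674344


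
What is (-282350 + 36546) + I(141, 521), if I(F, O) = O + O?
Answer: -244762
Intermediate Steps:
I(F, O) = 2*O
(-282350 + 36546) + I(141, 521) = (-282350 + 36546) + 2*521 = -245804 + 1042 = -244762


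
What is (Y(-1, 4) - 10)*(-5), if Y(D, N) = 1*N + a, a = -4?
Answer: 50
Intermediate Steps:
Y(D, N) = -4 + N (Y(D, N) = 1*N - 4 = N - 4 = -4 + N)
(Y(-1, 4) - 10)*(-5) = ((-4 + 4) - 10)*(-5) = (0 - 10)*(-5) = -10*(-5) = 50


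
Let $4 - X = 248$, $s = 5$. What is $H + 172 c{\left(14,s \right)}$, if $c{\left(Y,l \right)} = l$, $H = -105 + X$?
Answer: $511$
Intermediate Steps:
$X = -244$ ($X = 4 - 248 = -244$)
$H = -349$ ($H = -105 - 244 = -349$)
$H + 172 c{\left(14,s \right)} = -349 + 172 \cdot 5 = -349 + 860 = 511$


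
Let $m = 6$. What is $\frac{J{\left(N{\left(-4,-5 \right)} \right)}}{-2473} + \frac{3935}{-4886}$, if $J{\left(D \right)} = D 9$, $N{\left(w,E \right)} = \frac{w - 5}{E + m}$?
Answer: $- \frac{9335489}{12083078} \approx -0.77261$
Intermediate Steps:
$N{\left(w,E \right)} = \frac{-5 + w}{6 + E}$ ($N{\left(w,E \right)} = \frac{w - 5}{E + 6} = \frac{-5 + w}{6 + E}$)
$J{\left(D \right)} = 9 D$
$\frac{J{\left(N{\left(-4,-5 \right)} \right)}}{-2473} + \frac{3935}{-4886} = \frac{9 \frac{-5 - 4}{6 - 5}}{-2473} + \frac{3935}{-4886} = 9 \cdot 1^{-1} \left(-9\right) \left(- \frac{1}{2473}\right) + 3935 \left(- \frac{1}{4886}\right) = 9 \cdot 1 \left(-9\right) \left(- \frac{1}{2473}\right) - \frac{3935}{4886} = 9 \left(-9\right) \left(- \frac{1}{2473}\right) - \frac{3935}{4886} = \left(-81\right) \left(- \frac{1}{2473}\right) - \frac{3935}{4886} = \frac{81}{2473} - \frac{3935}{4886} = - \frac{9335489}{12083078}$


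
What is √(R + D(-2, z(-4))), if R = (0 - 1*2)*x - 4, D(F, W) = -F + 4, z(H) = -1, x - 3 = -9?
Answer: √14 ≈ 3.7417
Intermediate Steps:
x = -6 (x = 3 - 9 = -6)
D(F, W) = 4 - F
R = 8 (R = (0 - 1*2)*(-6) - 4 = (0 - 2)*(-6) - 4 = -2*(-6) - 4 = 12 - 4 = 8)
√(R + D(-2, z(-4))) = √(8 + (4 - 1*(-2))) = √(8 + (4 + 2)) = √(8 + 6) = √14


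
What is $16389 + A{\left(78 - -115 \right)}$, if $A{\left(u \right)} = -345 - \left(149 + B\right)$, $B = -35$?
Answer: $15930$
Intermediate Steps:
$A{\left(u \right)} = -459$ ($A{\left(u \right)} = -345 - 114 = -459$)
$16389 + A{\left(78 - -115 \right)} = 16389 - 459 = 15930$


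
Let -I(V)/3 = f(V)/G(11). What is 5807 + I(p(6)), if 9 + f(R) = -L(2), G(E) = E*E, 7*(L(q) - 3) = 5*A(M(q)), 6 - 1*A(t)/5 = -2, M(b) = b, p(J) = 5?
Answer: 4919381/847 ≈ 5808.0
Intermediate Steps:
A(t) = 40 (A(t) = 30 - 5*(-2) = 30 + 10 = 40)
L(q) = 221/7 (L(q) = 3 + (5*40)/7 = 3 + (1/7)*200 = 3 + 200/7 = 221/7)
G(E) = E**2
f(R) = -284/7 (f(R) = -9 - 1*221/7 = -9 - 221/7 = -284/7)
I(V) = 852/847 (I(V) = -(-852)/(7*(11**2)) = -(-852)/(7*121) = -3*(-284/847) = 852/847)
5807 + I(p(6)) = 5807 + 852/847 = 4919381/847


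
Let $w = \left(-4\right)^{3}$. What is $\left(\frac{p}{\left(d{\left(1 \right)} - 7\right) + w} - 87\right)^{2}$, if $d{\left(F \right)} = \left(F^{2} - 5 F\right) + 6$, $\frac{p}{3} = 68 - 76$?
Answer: $\frac{3972049}{529} \approx 7508.6$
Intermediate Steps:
$p = -24$ ($p = 3 \left(68 - 76\right) = 3 \left(-8\right) = -24$)
$w = -64$
$d{\left(F \right)} = 6 + F^{2} - 5 F$
$\left(\frac{p}{\left(d{\left(1 \right)} - 7\right) + w} - 87\right)^{2} = \left(- \frac{24}{\left(\left(6 + 1^{2} - 5\right) - 7\right) - 64} - 87\right)^{2} = \left(- \frac{24}{\left(\left(6 + 1 - 5\right) - 7\right) - 64} - 87\right)^{2} = \left(- \frac{24}{\left(2 - 7\right) - 64} - 87\right)^{2} = \left(- \frac{24}{-5 - 64} - 87\right)^{2} = \left(- \frac{24}{-69} - 87\right)^{2} = \left(\left(-24\right) \left(- \frac{1}{69}\right) - 87\right)^{2} = \left(\frac{8}{23} - 87\right)^{2} = \left(- \frac{1993}{23}\right)^{2} = \frac{3972049}{529}$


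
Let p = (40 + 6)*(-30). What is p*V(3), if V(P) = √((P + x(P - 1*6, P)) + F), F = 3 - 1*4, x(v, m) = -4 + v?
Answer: -1380*I*√5 ≈ -3085.8*I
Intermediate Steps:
p = -1380 (p = 46*(-30) = -1380)
F = -1 (F = 3 - 4 = -1)
V(P) = √(-11 + 2*P) (V(P) = √((P + (-4 + (P - 1*6))) - 1) = √((P + (-4 + (P - 6))) - 1) = √((P + (-4 + (-6 + P))) - 1) = √((P + (-10 + P)) - 1) = √((-10 + 2*P) - 1) = √(-11 + 2*P))
p*V(3) = -1380*√(-11 + 2*3) = -1380*√(-11 + 6) = -1380*I*√5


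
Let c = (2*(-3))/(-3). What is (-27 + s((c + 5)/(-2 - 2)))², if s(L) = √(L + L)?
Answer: (54 - I*√14)²/4 ≈ 725.5 - 101.02*I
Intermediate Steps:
c = 2 (c = -6*(-⅓) = 2)
s(L) = √2*√L (s(L) = √(2*L) = √2*√L)
(-27 + s((c + 5)/(-2 - 2)))² = (-27 + √2*√((2 + 5)/(-2 - 2)))² = (-27 + √2*√(7/(-4)))² = (-27 + √2*√(7*(-¼)))² = (-27 + √2*√(-7/4))² = (-27 + √2*(I*√7/2))² = (-27 + I*√14/2)²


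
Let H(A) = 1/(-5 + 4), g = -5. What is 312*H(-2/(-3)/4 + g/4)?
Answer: -312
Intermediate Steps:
H(A) = -1 (H(A) = 1/(-1) = -1)
312*H(-2/(-3)/4 + g/4) = 312*(-1) = -312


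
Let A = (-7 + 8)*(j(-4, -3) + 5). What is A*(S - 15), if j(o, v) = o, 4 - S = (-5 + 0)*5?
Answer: 14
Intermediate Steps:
S = 29 (S = 4 - (-5 + 0)*5 = 4 - (-5)*5 = 4 - 1*(-25) = 4 + 25 = 29)
A = 1 (A = (-7 + 8)*(-4 + 5) = 1*1 = 1)
A*(S - 15) = 1*(29 - 15) = 1*14 = 14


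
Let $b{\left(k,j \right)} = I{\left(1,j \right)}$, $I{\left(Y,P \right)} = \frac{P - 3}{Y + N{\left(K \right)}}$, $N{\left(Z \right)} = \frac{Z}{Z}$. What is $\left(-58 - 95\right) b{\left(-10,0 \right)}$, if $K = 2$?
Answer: $\frac{459}{2} \approx 229.5$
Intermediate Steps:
$N{\left(Z \right)} = 1$
$I{\left(Y,P \right)} = \frac{-3 + P}{1 + Y}$ ($I{\left(Y,P \right)} = \frac{P - 3}{Y + 1} = \frac{-3 + P}{1 + Y}$)
$b{\left(k,j \right)} = - \frac{3}{2} + \frac{j}{2}$ ($b{\left(k,j \right)} = \frac{-3 + j}{1 + 1} = \frac{-3 + j}{2} = - \frac{3}{2} + \frac{j}{2}$)
$\left(-58 - 95\right) b{\left(-10,0 \right)} = \left(-58 - 95\right) \left(- \frac{3}{2} + \frac{1}{2} \cdot 0\right) = - 153 \left(- \frac{3}{2} + 0\right) = \left(-153\right) \left(- \frac{3}{2}\right) = \frac{459}{2}$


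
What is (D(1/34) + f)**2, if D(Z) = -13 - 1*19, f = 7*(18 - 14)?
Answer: 16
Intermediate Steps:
f = 28 (f = 7*4 = 28)
D(Z) = -32 (D(Z) = -13 - 19 = -32)
(D(1/34) + f)**2 = (-32 + 28)**2 = (-4)**2 = 16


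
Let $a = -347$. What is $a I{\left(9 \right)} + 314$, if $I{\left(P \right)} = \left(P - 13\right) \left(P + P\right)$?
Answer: $25298$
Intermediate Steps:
$I{\left(P \right)} = 2 P \left(-13 + P\right)$ ($I{\left(P \right)} = \left(-13 + P\right) 2 P = 2 P \left(-13 + P\right)$)
$a I{\left(9 \right)} + 314 = - 347 \cdot 2 \cdot 9 \left(-13 + 9\right) + 314 = - 347 \cdot 2 \cdot 9 \left(-4\right) + 314 = \left(-347\right) \left(-72\right) + 314 = 24984 + 314 = 25298$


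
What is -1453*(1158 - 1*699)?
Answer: -666927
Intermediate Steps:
-1453*(1158 - 1*699) = -1453*(1158 - 699) = -1453*459 = -666927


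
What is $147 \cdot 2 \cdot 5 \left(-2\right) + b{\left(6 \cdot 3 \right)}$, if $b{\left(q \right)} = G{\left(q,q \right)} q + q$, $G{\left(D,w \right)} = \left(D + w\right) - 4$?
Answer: $-2346$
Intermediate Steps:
$G{\left(D,w \right)} = -4 + D + w$
$b{\left(q \right)} = q + q \left(-4 + 2 q\right)$ ($b{\left(q \right)} = \left(-4 + q + q\right) q + q = \left(-4 + 2 q\right) q + q = q \left(-4 + 2 q\right) + q = q + q \left(-4 + 2 q\right)$)
$147 \cdot 2 \cdot 5 \left(-2\right) + b{\left(6 \cdot 3 \right)} = 147 \cdot 2 \cdot 5 \left(-2\right) + 6 \cdot 3 \left(-3 + 2 \cdot 6 \cdot 3\right) = 147 \cdot 10 \left(-2\right) + 18 \left(-3 + 2 \cdot 18\right) = 147 \left(-20\right) + 18 \left(-3 + 36\right) = -2940 + 18 \cdot 33 = -2940 + 594 = -2346$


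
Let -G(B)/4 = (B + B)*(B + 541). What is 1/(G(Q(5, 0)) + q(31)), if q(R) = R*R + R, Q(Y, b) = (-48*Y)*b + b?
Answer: 1/992 ≈ 0.0010081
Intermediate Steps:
Q(Y, b) = b - 48*Y*b (Q(Y, b) = -48*Y*b + b = b - 48*Y*b)
G(B) = -8*B*(541 + B) (G(B) = -4*(B + B)*(B + 541) = -4*2*B*(541 + B) = -8*B*(541 + B))
q(R) = R + R² (q(R) = R² + R = R + R²)
1/(G(Q(5, 0)) + q(31)) = 1/(-8*0*(1 - 48*5)*(541 + 0*(1 - 48*5)) + 31*(1 + 31)) = 1/(-8*0*(1 - 240)*(541 + 0*(1 - 240)) + 31*32) = 1/(-8*0*(-239)*(541 + 0*(-239)) + 992) = 1/(-8*0*(541 + 0) + 992) = 1/(-8*0*541 + 992) = 1/(0 + 992) = 1/992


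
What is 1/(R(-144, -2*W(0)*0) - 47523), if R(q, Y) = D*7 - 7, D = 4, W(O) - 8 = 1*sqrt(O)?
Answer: -1/47502 ≈ -2.1052e-5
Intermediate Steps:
W(O) = 8 + sqrt(O) (W(O) = 8 + 1*sqrt(O) = 8 + sqrt(O))
R(q, Y) = 21 (R(q, Y) = 4*7 - 7 = 28 - 7 = 21)
1/(R(-144, -2*W(0)*0) - 47523) = 1/(21 - 47523) = 1/(-47502) = -1/47502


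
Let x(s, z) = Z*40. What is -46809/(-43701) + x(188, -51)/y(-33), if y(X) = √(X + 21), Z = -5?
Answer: 2229/2081 + 100*I*√3/3 ≈ 1.0711 + 57.735*I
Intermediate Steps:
x(s, z) = -200 (x(s, z) = -5*40 = -200)
y(X) = √(21 + X)
-46809/(-43701) + x(188, -51)/y(-33) = -46809/(-43701) - 200/√(21 - 33) = -46809*(-1/43701) - 200*(-I*√3/6) = 2229/2081 - 200*(-I*√3/6) = 2229/2081 - (-100)*I*√3/3 = 2229/2081 + 100*I*√3/3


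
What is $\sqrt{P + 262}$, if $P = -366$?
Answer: $2 i \sqrt{26} \approx 10.198 i$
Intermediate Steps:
$\sqrt{P + 262} = \sqrt{-366 + 262} = \sqrt{-104} = 2 i \sqrt{26}$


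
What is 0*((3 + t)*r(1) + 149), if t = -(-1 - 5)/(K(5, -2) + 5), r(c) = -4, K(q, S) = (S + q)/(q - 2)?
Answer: 0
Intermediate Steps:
K(q, S) = (S + q)/(-2 + q)
t = 1 (t = -(-1 - 5)/((-2 + 5)/(-2 + 5) + 5) = -(-6)/(3/3 + 5) = -(-6)/((⅓)*3 + 5) = -(-6)/(1 + 5) = -(-6)/6 = -1*(-1) = 1)
0*((3 + t)*r(1) + 149) = 0*((3 + 1)*(-4) + 149) = 0*(4*(-4) + 149) = 0*(-16 + 149) = 0*133 = 0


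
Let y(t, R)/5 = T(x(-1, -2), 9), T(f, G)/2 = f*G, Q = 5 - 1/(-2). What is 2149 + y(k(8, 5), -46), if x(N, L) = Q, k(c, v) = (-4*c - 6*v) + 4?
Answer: 2644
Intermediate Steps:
Q = 11/2 (Q = 5 - (-1)/2 = 5 - 1*(-½) = 5 + ½ = 11/2 ≈ 5.5000)
k(c, v) = 4 - 6*v - 4*c (k(c, v) = (-6*v - 4*c) + 4 = 4 - 6*v - 4*c)
x(N, L) = 11/2
T(f, G) = 2*G*f (T(f, G) = 2*(f*G) = 2*(G*f) = 2*G*f)
y(t, R) = 495 (y(t, R) = 5*(2*9*(11/2)) = 5*99 = 495)
2149 + y(k(8, 5), -46) = 2149 + 495 = 2644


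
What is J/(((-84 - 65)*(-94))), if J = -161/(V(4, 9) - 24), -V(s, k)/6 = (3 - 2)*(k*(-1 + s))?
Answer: 161/2605116 ≈ 6.1802e-5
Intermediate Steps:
V(s, k) = -6*k*(-1 + s) (V(s, k) = -6*(3 - 2)*k*(-1 + s) = -6*k*(-1 + s))
J = 161/186 (J = -161/(6*9*(1 - 1*4) - 24) = -161/(6*9*(1 - 4) - 24) = -161/(6*9*(-3) - 24) = -161/(-162 - 24) = -161/(-186) = -1/186*(-161) = 161/186 ≈ 0.86559)
J/(((-84 - 65)*(-94))) = 161/(186*(((-84 - 65)*(-94)))) = 161/(186*((-149*(-94)))) = (161/186)/14006 = (161/186)*(1/14006) = 161/2605116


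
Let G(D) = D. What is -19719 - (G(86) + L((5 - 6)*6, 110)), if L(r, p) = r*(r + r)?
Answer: -19877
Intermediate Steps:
L(r, p) = 2*r² (L(r, p) = r*(2*r) = 2*r²)
-19719 - (G(86) + L((5 - 6)*6, 110)) = -19719 - (86 + 2*((5 - 6)*6)²) = -19719 - (86 + 2*(-1*6)²) = -19719 - (86 + 2*(-6)²) = -19719 - (86 + 2*36) = -19719 - (86 + 72) = -19719 - 1*158 = -19719 - 158 = -19877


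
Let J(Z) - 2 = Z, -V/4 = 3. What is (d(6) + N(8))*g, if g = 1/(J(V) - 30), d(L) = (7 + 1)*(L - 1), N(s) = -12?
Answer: -7/10 ≈ -0.70000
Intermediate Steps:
V = -12 (V = -4*3 = -12)
J(Z) = 2 + Z
d(L) = -8 + 8*L (d(L) = 8*(-1 + L) = -8 + 8*L)
g = -1/40 (g = 1/((2 - 12) - 30) = 1/(-10 - 30) = 1/(-40) = -1/40 ≈ -0.025000)
(d(6) + N(8))*g = ((-8 + 8*6) - 12)*(-1/40) = ((-8 + 48) - 12)*(-1/40) = (40 - 12)*(-1/40) = 28*(-1/40) = -7/10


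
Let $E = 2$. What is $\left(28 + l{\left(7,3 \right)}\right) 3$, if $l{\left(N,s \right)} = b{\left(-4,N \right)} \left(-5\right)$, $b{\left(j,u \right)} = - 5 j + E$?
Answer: $-246$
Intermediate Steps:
$b{\left(j,u \right)} = 2 - 5 j$ ($b{\left(j,u \right)} = - 5 j + 2 = 2 - 5 j$)
$l{\left(N,s \right)} = -110$ ($l{\left(N,s \right)} = \left(2 - -20\right) \left(-5\right) = \left(2 + 20\right) \left(-5\right) = 22 \left(-5\right) = -110$)
$\left(28 + l{\left(7,3 \right)}\right) 3 = \left(28 - 110\right) 3 = \left(-82\right) 3 = -246$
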